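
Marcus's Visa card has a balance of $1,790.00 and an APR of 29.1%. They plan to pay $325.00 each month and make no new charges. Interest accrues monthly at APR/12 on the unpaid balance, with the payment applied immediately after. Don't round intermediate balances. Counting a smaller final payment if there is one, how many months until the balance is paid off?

Monthly rate r = 29.1%/12 = 2.425% = 0.02425.
Recurrence: B ← B·(1+r) − $325.00.
Month 1: interest $43.41; balance after payment $1,508.41.
Month 2: interest $36.58; balance after payment $1,219.99.
Month 3: interest $29.58; balance after payment $924.57.
Month 4: interest $22.42; balance after payment $621.99.
Month 5: interest $15.08; balance after payment $312.08.
Month 6: interest $7.57; balance after payment $0.00.

6 payments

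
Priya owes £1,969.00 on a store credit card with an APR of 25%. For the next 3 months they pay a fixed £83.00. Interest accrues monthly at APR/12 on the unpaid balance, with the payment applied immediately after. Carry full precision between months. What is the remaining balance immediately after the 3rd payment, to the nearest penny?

£1,840.42

Monthly rate r = 25%/12 = 2.08333% = 0.0208333.
Each month: B ← B·(1+r) − £83.00.
Month 1: interest £41.02; balance after payment £1,927.02.
Month 2: interest £40.15; balance after payment £1,884.17.
Month 3: interest £39.25; balance after payment £1,840.42.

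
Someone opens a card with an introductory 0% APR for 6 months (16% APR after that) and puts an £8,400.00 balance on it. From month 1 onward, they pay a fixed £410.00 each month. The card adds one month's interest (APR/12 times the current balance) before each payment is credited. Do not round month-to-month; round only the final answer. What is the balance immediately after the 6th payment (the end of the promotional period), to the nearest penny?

£5,940.00

Promo months 1–6 at r₀ = 0%/12 = 0; months 7+ at r₁ = 16%/12 = 0.0133333.
After month 6 (no interest yet): B = £8,400.00 − 6·£410.00 = £5,940.00.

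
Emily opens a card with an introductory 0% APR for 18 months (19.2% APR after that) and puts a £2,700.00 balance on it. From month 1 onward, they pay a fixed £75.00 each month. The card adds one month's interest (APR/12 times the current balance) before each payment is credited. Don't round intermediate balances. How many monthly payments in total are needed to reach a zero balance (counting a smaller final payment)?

Promo months 1–18 at r₀ = 0%/12 = 0; months 19+ at r₁ = 19.2%/12 = 0.016.
After month 18 (no interest yet): B = £2,700.00 − 18·£75.00 = £1,350.00.
Then at r₁ with £75.00/mo: n₂ = −ln(1 − r₁·B/P)/ln(1+r₁) ≈ 21.40 → 22 more payments.

40 months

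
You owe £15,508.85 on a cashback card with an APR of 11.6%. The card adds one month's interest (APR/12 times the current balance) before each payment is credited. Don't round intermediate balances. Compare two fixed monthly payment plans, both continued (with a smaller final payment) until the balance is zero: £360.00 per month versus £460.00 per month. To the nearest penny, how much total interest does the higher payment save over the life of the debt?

Monthly rate r = 11.6%/12 = 0.966667% = 0.00966667.
At £360.00/mo: n = ⌈−ln(1 − rB₀/P)/ln(1+r)⌉ = 56 payments (last £355.41); total interest = total paid − £15,508.85 = £4,646.56.
At £460.00/mo: 41 payments (last £458.22); total interest £3,349.37.
Interest saved = £4,646.56 − £3,349.37 = £1,297.19.

£1,297.19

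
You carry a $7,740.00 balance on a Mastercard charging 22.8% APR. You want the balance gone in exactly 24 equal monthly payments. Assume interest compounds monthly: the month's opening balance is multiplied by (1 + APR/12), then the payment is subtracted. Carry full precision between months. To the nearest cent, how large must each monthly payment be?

$404.60

Monthly rate r = 22.8%/12 = 1.9% = 0.019.
Level-payment amortization: P = B₀·r / (1 − (1+r)^(−n)) = 7740.00·0.019 / (1 − 1.019^(−24)).
Denominator 1 − (1+r)^(−24) = 0.363468964.
P = 147.06 / 0.363468964 ≈ 404.60.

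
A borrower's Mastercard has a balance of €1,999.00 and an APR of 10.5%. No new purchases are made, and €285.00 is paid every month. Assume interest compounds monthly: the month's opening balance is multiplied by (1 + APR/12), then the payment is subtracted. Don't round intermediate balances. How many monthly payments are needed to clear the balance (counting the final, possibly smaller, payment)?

Monthly rate r = 10.5%/12 = 0.875% = 0.00875.
Recurrence: B ← B·(1+r) − €285.00.
Month 1: interest €17.49; balance after payment €1,731.49.
Month 2: interest €15.15; balance after payment €1,461.64.
Closed form: n = −ln(1 − rB₀/P)/ln(1+r) = −ln(0.93863)/ln(1.00875) ≈ 7.270, so the balance reaches zero during payment 8.

8 payments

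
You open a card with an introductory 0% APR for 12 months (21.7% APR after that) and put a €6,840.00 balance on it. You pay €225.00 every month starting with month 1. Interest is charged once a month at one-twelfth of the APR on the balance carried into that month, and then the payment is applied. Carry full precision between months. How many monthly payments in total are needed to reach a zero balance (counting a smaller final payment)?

Promo months 1–12 at r₀ = 0%/12 = 0; months 13+ at r₁ = 21.7%/12 = 0.0180833.
After month 12 (no interest yet): B = €6,840.00 − 12·€225.00 = €4,140.00.
Then at r₁ with €225.00/mo: n₂ = −ln(1 − r₁·B/P)/ln(1+r₁) ≈ 22.57 → 23 more payments.

35 payments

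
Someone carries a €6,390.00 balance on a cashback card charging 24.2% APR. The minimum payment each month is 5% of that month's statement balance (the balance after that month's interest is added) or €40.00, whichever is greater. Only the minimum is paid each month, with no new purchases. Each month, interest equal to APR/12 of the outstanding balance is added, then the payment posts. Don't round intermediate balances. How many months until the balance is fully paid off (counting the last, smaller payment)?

Monthly rate r = 24.2%/12 = 2.01667% = 0.0201667.
While 5% of the post-interest balance exceeds €40.00, each month B ← (B·(1+r))·(1 − 0.05), i.e. B shrinks by the factor (1+r)·0.95 = 0.96916.
This holds for months 1–67. Entering month 68 the balance is €783.34; 5% of the post-interest balance is now below €40.00, so the flat €40.00 minimum applies from here.
From month 68 a fixed €40.00 at rate r clears €783.34 in 26 more payments. Total: 67 + 26 = 93 months.

93 months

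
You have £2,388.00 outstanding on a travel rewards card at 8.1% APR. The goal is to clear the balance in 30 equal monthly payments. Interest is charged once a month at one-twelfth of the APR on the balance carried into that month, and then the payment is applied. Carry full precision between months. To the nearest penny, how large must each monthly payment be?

Monthly rate r = 8.1%/12 = 0.675% = 0.00675.
Level-payment amortization: P = B₀·r / (1 − (1+r)^(−n)) = 2388.00·0.00675 / (1 − 1.00675^(−30)).
Denominator 1 − (1+r)^(−30) = 0.182757673.
P = 16.119 / 0.182757673 ≈ 88.20.

£88.20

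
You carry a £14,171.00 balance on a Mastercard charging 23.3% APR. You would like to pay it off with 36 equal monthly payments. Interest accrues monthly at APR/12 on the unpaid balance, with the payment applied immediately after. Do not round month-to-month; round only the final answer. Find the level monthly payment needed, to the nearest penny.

£550.77

Monthly rate r = 23.3%/12 = 1.94167% = 0.0194167.
Level-payment amortization: P = B₀·r / (1 − (1+r)^(−n)) = 14171.00·0.0194167 / (1 − 1.01942^(−36)).
Denominator 1 − (1+r)^(−36) = 0.499576459.
P = 275.154 / 0.499576459 ≈ 550.77.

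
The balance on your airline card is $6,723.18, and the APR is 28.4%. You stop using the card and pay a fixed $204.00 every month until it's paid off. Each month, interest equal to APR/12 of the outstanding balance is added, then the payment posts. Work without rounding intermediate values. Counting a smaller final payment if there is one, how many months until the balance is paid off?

Monthly rate r = 28.4%/12 = 2.36667% = 0.0236667.
Recurrence: B ← B·(1+r) − $204.00.
Month 1: interest $159.12; balance after payment $6,678.30.
Month 2: interest $158.05; balance after payment $6,632.35.
Closed form: n = −ln(1 − rB₀/P)/ln(1+r) = −ln(0.22002)/ln(1.02367) ≈ 64.727, so the balance reaches zero during payment 65.

65 payments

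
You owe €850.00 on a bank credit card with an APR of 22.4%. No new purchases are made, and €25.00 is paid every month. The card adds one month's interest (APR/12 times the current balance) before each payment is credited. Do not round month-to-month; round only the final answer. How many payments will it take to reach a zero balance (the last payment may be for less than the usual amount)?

55 months

Monthly rate r = 22.4%/12 = 1.86667% = 0.0186667.
Recurrence: B ← B·(1+r) − €25.00.
Month 1: interest €15.87; balance after payment €840.87.
Month 2: interest €15.70; balance after payment €831.56.
Closed form: n = −ln(1 − rB₀/P)/ln(1+r) = −ln(0.36533)/ln(1.01867) ≈ 54.445, so the balance reaches zero during payment 55.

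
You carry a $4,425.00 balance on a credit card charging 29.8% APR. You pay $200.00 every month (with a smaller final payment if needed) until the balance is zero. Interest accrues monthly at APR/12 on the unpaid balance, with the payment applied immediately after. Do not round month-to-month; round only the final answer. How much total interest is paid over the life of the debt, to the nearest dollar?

Monthly rate r = 29.8%/12 = 2.48333% = 0.0248333.
Payoff takes n = ⌈−ln(1 − rB₀/P)/ln(1+r)⌉ = ⌈32.501⌉ = 33 payments; the last is $100.89.
Total paid = 32·$200.00 + $100.89 = $6,500.89.
Total interest = total paid − principal = $6,500.89 − $4,425.00 = $2,075.89.

$2,076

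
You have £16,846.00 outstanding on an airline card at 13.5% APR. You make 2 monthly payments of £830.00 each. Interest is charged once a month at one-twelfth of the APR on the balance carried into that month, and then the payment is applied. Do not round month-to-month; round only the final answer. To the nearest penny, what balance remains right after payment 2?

£15,557.83

Monthly rate r = 13.5%/12 = 1.125% = 0.01125.
Each month: B ← B·(1+r) − £830.00.
Month 1: interest £189.52; balance after payment £16,205.52.
Month 2: interest £182.31; balance after payment £15,557.83.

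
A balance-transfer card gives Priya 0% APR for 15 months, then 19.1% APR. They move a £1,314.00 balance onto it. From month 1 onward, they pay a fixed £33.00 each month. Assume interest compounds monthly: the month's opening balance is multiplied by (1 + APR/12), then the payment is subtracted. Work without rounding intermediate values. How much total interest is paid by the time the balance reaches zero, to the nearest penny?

£231.27

Promo months 1–15 at r₀ = 0%/12 = 0; months 16+ at r₁ = 19.1%/12 = 0.0159167.
After month 15 (no interest yet): B = £1,314.00 − 15·£33.00 = £819.00.
Then at r₁ with £33.00/mo: n₂ = −ln(1 − r₁·B/P)/ln(1+r₁) ≈ 31.83 → 32 more payments.
Total paid = 46·£33.00 + £27.27 = £1,545.27; interest = £1,545.27 − £1,314.00 = £231.27.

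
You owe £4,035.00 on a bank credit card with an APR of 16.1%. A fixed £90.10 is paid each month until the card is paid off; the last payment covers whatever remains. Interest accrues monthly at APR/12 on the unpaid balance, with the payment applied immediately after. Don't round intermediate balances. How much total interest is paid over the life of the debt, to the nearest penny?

Monthly rate r = 16.1%/12 = 1.34167% = 0.0134167.
Payoff takes n = ⌈−ln(1 − rB₀/P)/ln(1+r)⌉ = ⌈68.911⌉ = 69 payments; the last is £82.13.
Total paid = 68·£90.10 + £82.13 = £6,208.93.
Total interest = total paid − principal = £6,208.93 − £4,035.00 = £2,173.93.

£2,173.93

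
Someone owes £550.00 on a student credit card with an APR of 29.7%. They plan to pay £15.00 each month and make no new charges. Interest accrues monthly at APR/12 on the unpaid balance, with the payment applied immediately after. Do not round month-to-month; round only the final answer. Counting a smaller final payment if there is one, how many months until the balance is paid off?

98 months

Monthly rate r = 29.7%/12 = 2.475% = 0.02475.
Recurrence: B ← B·(1+r) − £15.00.
Month 1: interest £13.61; balance after payment £548.61.
Month 2: interest £13.58; balance after payment £547.19.
Closed form: n = −ln(1 − rB₀/P)/ln(1+r) = −ln(0.0925)/ln(1.02475) ≈ 97.369, so the balance reaches zero during payment 98.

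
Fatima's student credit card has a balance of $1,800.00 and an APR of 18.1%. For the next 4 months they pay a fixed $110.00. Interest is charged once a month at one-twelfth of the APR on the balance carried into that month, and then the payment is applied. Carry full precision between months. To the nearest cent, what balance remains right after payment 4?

$1,461.03

Monthly rate r = 18.1%/12 = 1.50833% = 0.0150833.
Each month: B ← B·(1+r) − $110.00.
Month 1: interest $27.15; balance after payment $1,717.15.
Month 2: interest $25.90; balance after payment $1,633.05.
Month 3: interest $24.63; balance after payment $1,547.68.
Month 4: interest $23.34; balance after payment $1,461.03.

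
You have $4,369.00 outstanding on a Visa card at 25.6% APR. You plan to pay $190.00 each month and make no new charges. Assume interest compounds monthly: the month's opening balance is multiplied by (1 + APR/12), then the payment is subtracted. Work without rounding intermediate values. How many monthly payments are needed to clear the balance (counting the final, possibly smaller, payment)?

32 months

Monthly rate r = 25.6%/12 = 2.13333% = 0.0213333.
Recurrence: B ← B·(1+r) − $190.00.
Month 1: interest $93.21; balance after payment $4,272.21.
Month 2: interest $91.14; balance after payment $4,173.35.
Closed form: n = −ln(1 − rB₀/P)/ln(1+r) = −ln(0.50945)/ln(1.02133) ≈ 31.950, so the balance reaches zero during payment 32.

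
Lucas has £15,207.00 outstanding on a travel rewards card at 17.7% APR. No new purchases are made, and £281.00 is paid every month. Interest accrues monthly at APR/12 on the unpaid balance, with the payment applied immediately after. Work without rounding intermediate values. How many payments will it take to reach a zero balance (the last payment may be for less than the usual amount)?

Monthly rate r = 17.7%/12 = 1.475% = 0.01475.
Recurrence: B ← B·(1+r) − £281.00.
Month 1: interest £224.30; balance after payment £15,150.30.
Month 2: interest £223.47; balance after payment £15,092.77.
Closed form: n = −ln(1 − rB₀/P)/ln(1+r) = −ln(0.20177)/ln(1.01475) ≈ 109.316, so the balance reaches zero during payment 110.

110 payments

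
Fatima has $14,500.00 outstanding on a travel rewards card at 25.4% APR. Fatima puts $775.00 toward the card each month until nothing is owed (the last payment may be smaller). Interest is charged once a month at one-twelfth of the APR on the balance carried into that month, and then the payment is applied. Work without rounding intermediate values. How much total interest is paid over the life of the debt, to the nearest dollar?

$4,157

Monthly rate r = 25.4%/12 = 2.11667% = 0.0211667.
Payoff takes n = ⌈−ln(1 − rB₀/P)/ln(1+r)⌉ = ⌈24.072⌉ = 25 payments; the last is $56.73.
Total paid = 24·$775.00 + $56.73 = $18,656.73.
Total interest = total paid − principal = $18,656.73 − $14,500.00 = $4,156.73.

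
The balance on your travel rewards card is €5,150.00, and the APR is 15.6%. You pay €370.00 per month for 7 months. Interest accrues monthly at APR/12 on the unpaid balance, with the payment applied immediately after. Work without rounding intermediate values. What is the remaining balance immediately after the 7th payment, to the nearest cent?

Monthly rate r = 15.6%/12 = 1.3% = 0.013.
Each month: B ← B·(1+r) − €370.00.
Month 1: interest €66.95; balance after payment €4,846.95.
Month 2: interest €63.01; balance after payment €4,539.96.
Month 3: interest €59.02; balance after payment €4,228.98.
Month 4: interest €54.98; balance after payment €3,913.96.
Month 5: interest €50.88; balance after payment €3,594.84.
Month 6: interest €46.73; balance after payment €3,271.57.
Month 7: interest €42.53; balance after payment €2,944.10.

€2,944.10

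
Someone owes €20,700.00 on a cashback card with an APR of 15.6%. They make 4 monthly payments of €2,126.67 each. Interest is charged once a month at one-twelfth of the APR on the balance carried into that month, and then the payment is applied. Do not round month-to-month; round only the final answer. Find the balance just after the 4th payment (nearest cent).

Monthly rate r = 15.6%/12 = 1.3% = 0.013.
Each month: B ← B·(1+r) − €2,126.67.
Month 1: interest €269.10; balance after payment €18,842.43.
Month 2: interest €244.95; balance after payment €16,960.71.
Month 3: interest €220.49; balance after payment €15,054.53.
Month 4: interest €195.71; balance after payment €13,123.57.

€13,123.57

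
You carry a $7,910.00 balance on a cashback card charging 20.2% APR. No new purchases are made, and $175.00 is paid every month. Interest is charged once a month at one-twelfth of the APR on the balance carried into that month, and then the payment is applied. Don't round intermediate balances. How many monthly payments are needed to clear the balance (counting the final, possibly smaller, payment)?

Monthly rate r = 20.2%/12 = 1.68333% = 0.0168333.
Recurrence: B ← B·(1+r) − $175.00.
Month 1: interest $133.15; balance after payment $7,868.15.
Month 2: interest $132.45; balance after payment $7,825.60.
Closed form: n = −ln(1 − rB₀/P)/ln(1+r) = −ln(0.23913)/ln(1.01683) ≈ 85.707, so the balance reaches zero during payment 86.

86 payments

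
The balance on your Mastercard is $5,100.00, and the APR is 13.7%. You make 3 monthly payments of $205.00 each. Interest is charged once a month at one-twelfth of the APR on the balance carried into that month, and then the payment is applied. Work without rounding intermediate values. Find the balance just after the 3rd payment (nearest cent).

$4,654.63

Monthly rate r = 13.7%/12 = 1.14167% = 0.0114167.
Each month: B ← B·(1+r) − $205.00.
Month 1: interest $58.22; balance after payment $4,953.23.
Month 2: interest $56.55; balance after payment $4,804.77.
Month 3: interest $54.85; balance after payment $4,654.63.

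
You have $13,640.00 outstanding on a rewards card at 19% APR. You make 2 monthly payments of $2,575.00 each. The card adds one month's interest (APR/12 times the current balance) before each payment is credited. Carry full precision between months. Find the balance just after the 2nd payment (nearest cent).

Monthly rate r = 19%/12 = 1.58333% = 0.0158333.
Each month: B ← B·(1+r) − $2,575.00.
Month 1: interest $215.97; balance after payment $11,280.97.
Month 2: interest $178.62; balance after payment $8,884.58.

$8,884.58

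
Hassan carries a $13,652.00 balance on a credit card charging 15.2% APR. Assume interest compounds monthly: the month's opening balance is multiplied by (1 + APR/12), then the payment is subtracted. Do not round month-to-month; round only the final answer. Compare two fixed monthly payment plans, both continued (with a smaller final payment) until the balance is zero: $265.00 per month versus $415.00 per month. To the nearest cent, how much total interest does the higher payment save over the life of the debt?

$4,483.68

Monthly rate r = 15.2%/12 = 1.26667% = 0.0126667.
At $265.00/mo: n = ⌈−ln(1 − rB₀/P)/ln(1+r)⌉ = 84 payments (last $261.07); total interest = total paid − $13,652.00 = $8,604.07.
At $415.00/mo: 43 payments (last $342.39); total interest $4,120.39.
Interest saved = $8,604.07 − $4,120.39 = $4,483.68.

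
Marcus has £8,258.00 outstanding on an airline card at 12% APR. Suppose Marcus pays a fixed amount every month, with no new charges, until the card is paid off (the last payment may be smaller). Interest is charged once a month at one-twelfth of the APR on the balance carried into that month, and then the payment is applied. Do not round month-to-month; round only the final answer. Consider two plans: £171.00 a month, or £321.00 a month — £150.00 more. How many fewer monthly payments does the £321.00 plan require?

37 fewer payments

Monthly rate r = 12%/12 = 1% = 0.01.
At £171.00/mo: n = ⌈−ln(1 − rB₀/P)/ln(1+r)⌉ = 67 payments (last £49.04); total interest = total paid − £8,258.00 = £3,077.04.
At £321.00/mo: 30 payments (last £285.59); total interest £1,336.59.
Payments saved = 67 − 30 = 37.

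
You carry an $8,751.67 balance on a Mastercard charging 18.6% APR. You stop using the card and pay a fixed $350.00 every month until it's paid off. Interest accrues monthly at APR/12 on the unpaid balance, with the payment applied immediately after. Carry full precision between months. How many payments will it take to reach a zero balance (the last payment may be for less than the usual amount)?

Monthly rate r = 18.6%/12 = 1.55% = 0.0155.
Recurrence: B ← B·(1+r) − $350.00.
Month 1: interest $135.65; balance after payment $8,537.32.
Month 2: interest $132.33; balance after payment $8,319.65.
Closed form: n = −ln(1 − rB₀/P)/ln(1+r) = −ln(0.61243)/ln(1.0155) ≈ 31.879, so the balance reaches zero during payment 32.

32 payments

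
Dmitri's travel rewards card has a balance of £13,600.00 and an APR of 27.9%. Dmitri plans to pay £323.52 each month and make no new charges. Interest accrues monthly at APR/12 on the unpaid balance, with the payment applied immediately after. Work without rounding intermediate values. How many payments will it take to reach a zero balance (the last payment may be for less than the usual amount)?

165 payments

Monthly rate r = 27.9%/12 = 2.325% = 0.02325.
Recurrence: B ← B·(1+r) − £323.52.
Month 1: interest £316.20; balance after payment £13,592.68.
Month 2: interest £316.03; balance after payment £13,585.19.
Closed form: n = −ln(1 − rB₀/P)/ln(1+r) = −ln(0.022626)/ln(1.02325) ≈ 164.840, so the balance reaches zero during payment 165.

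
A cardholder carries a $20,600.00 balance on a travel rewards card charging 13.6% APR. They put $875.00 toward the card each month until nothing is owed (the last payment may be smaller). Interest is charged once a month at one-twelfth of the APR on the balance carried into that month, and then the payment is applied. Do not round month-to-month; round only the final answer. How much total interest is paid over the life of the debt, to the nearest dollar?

$3,499

Monthly rate r = 13.6%/12 = 1.13333% = 0.0113333.
Payoff takes n = ⌈−ln(1 − rB₀/P)/ln(1+r)⌉ = ⌈27.540⌉ = 28 payments; the last is $473.58.
Total paid = 27·$875.00 + $473.58 = $24,098.58.
Total interest = total paid − principal = $24,098.58 − $20,600.00 = $3,498.58.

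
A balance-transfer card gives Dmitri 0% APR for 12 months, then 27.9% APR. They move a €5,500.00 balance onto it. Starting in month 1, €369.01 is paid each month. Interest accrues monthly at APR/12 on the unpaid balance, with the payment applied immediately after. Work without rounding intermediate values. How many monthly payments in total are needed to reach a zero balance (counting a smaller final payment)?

16 months

Promo months 1–12 at r₀ = 0%/12 = 0; months 13+ at r₁ = 27.9%/12 = 0.02325.
After month 12 (no interest yet): B = €5,500.00 − 12·€369.01 = €1,071.88.
Then at r₁ with €369.01/mo: n₂ = −ln(1 − r₁·B/P)/ln(1+r₁) ≈ 3.04 → 4 more payments.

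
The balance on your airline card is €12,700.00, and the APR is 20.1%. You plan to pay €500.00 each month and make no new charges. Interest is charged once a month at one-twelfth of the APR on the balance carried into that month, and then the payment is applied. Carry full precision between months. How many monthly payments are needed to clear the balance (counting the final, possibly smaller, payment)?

Monthly rate r = 20.1%/12 = 1.675% = 0.01675.
Recurrence: B ← B·(1+r) − €500.00.
Month 1: interest €212.73; balance after payment €12,412.73.
Month 2: interest €207.91; balance after payment €12,120.64.
Closed form: n = −ln(1 − rB₀/P)/ln(1+r) = −ln(0.57455)/ln(1.01675) ≈ 33.361, so the balance reaches zero during payment 34.

34 months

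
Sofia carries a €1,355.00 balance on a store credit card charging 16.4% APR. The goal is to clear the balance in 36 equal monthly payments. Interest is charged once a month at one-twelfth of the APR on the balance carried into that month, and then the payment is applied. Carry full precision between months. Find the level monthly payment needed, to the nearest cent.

Monthly rate r = 16.4%/12 = 1.36667% = 0.0136667.
Level-payment amortization: P = B₀·r / (1 − (1+r)^(−n)) = 1355.00·0.0136667 / (1 − 1.01367^(−36)).
Denominator 1 − (1+r)^(−36) = 0.386557241.
P = 18.5183 / 0.386557241 ≈ 47.91.

€47.91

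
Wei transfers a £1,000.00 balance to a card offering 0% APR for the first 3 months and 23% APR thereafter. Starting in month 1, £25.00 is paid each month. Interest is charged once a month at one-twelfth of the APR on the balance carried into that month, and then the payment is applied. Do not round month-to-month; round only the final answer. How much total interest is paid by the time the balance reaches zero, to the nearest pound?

£701

Promo months 1–3 at r₀ = 0%/12 = 0; months 4+ at r₁ = 23%/12 = 0.0191667.
After month 3 (no interest yet): B = £1,000.00 − 3·£25.00 = £925.00.
Then at r₁ with £25.00/mo: n₂ = −ln(1 − r₁·B/P)/ln(1+r₁) ≈ 65.05 → 66 more payments.
Total paid = 68·£25.00 + £1.28 = £1,701.28; interest = £1,701.28 − £1,000.00 = £701.28.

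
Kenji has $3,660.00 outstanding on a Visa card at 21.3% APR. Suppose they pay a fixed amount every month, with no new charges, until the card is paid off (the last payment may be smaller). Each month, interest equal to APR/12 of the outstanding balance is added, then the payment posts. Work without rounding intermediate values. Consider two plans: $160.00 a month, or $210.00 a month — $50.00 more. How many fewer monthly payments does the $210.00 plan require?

8 fewer payments

Monthly rate r = 21.3%/12 = 1.775% = 0.01775.
At $160.00/mo: n = ⌈−ln(1 − rB₀/P)/ln(1+r)⌉ = 30 payments (last $97.58); total interest = total paid − $3,660.00 = $1,077.58.
At $210.00/mo: 22 payments (last $7.85); total interest $757.85.
Payments saved = 30 − 22 = 8.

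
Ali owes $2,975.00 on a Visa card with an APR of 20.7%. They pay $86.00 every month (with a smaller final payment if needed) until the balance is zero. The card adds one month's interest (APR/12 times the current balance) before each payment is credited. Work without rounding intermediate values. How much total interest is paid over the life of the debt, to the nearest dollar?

Monthly rate r = 20.7%/12 = 1.725% = 0.01725.
Payoff takes n = ⌈−ln(1 − rB₀/P)/ln(1+r)⌉ = ⌈53.099⌉ = 54 payments; the last is $8.58.
Total paid = 53·$86.00 + $8.58 = $4,566.58.
Total interest = total paid − principal = $4,566.58 − $2,975.00 = $1,591.58.

$1,592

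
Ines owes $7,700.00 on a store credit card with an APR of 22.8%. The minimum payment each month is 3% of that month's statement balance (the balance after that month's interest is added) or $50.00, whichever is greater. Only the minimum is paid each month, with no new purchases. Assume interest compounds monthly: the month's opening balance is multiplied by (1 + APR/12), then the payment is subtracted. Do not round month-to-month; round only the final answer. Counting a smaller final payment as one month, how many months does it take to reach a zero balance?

185 months

Monthly rate r = 22.8%/12 = 1.9% = 0.019.
While 3% of the post-interest balance exceeds $50.00, each month B ← (B·(1+r))·(1 − 0.03), i.e. B shrinks by the factor (1+r)·0.97 = 0.98843.
This holds for months 1–134. Entering month 135 the balance is $1,618.99; 3% of the post-interest balance is now below $50.00, so the flat $50.00 minimum applies from here.
From month 135 a fixed $50.00 at rate r clears $1,618.99 in 51 more payments. Total: 134 + 51 = 185 months.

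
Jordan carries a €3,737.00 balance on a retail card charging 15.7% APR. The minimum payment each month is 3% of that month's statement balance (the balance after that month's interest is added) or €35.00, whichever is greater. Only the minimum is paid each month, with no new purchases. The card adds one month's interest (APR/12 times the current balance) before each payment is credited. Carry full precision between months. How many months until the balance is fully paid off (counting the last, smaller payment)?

Monthly rate r = 15.7%/12 = 1.30833% = 0.0130833.
While 3% of the post-interest balance exceeds €35.00, each month B ← (B·(1+r))·(1 − 0.03), i.e. B shrinks by the factor (1+r)·0.97 = 0.98269.
This holds for months 1–68. Entering month 69 the balance is €1,139.92; 3% of the post-interest balance is now below €35.00, so the flat €35.00 minimum applies from here.
From month 69 a fixed €35.00 at rate r clears €1,139.92 in 43 more payments. Total: 68 + 43 = 111 months.

111 months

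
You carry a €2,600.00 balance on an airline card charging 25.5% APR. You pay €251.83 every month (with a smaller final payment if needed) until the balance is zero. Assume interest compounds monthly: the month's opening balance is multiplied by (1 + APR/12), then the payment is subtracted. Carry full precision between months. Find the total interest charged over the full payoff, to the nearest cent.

Monthly rate r = 25.5%/12 = 2.125% = 0.02125.
Payoff takes n = ⌈−ln(1 − rB₀/P)/ln(1+r)⌉ = ⌈11.779⌉ = 12 payments; the last is €196.67.
Total paid = 11·€251.83 + €196.67 = €2,966.80.
Total interest = total paid − principal = €2,966.80 − €2,600.00 = €366.80.

€366.80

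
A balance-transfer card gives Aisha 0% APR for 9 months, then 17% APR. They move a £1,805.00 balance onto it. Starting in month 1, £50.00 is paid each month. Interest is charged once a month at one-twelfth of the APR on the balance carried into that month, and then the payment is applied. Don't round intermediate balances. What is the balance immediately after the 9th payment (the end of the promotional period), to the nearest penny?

Promo months 1–9 at r₀ = 0%/12 = 0; months 10+ at r₁ = 17%/12 = 0.0141667.
After month 9 (no interest yet): B = £1,805.00 − 9·£50.00 = £1,355.00.

£1,355.00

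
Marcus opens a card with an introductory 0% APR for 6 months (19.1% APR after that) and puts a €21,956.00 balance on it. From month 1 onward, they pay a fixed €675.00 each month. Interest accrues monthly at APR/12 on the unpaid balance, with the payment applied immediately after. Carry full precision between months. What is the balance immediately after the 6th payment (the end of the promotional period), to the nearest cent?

€17,906.00

Promo months 1–6 at r₀ = 0%/12 = 0; months 7+ at r₁ = 19.1%/12 = 0.0159167.
After month 6 (no interest yet): B = €21,956.00 − 6·€675.00 = €17,906.00.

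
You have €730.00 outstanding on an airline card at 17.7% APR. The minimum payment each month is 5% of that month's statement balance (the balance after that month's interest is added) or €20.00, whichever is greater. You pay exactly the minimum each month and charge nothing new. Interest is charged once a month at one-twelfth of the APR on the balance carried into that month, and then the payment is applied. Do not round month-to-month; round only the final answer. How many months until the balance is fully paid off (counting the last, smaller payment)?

Monthly rate r = 17.7%/12 = 1.475% = 0.01475.
While 5% of the post-interest balance exceeds €20.00, each month B ← (B·(1+r))·(1 − 0.05), i.e. B shrinks by the factor (1+r)·0.95 = 0.96401.
This holds for months 1–17. Entering month 18 the balance is €391.50; 5% of the post-interest balance is now below €20.00, so the flat €20.00 minimum applies from here.
From month 18 a fixed €20.00 at rate r clears €391.50 in 24 more payments. Total: 17 + 24 = 41 months.

41 months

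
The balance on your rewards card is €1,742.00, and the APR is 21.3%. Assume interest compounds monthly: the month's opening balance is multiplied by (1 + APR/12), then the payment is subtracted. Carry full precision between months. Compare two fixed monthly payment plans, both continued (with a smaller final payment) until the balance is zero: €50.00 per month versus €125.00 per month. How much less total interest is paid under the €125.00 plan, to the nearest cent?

€718.85

Monthly rate r = 21.3%/12 = 1.775% = 0.01775.
At €50.00/mo: n = ⌈−ln(1 − rB₀/P)/ln(1+r)⌉ = 55 payments (last €37.92); total interest = total paid − €1,742.00 = €995.92.
At €125.00/mo: 17 payments (last €19.07); total interest €277.07.
Interest saved = €995.92 − €277.07 = €718.85.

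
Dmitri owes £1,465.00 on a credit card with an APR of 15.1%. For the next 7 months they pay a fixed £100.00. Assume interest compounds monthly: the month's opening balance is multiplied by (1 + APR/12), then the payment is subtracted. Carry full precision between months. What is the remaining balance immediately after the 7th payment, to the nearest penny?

£872.03

Monthly rate r = 15.1%/12 = 1.25833% = 0.0125833.
Each month: B ← B·(1+r) − £100.00.
Month 1: interest £18.43; balance after payment £1,383.43.
Month 2: interest £17.41; balance after payment £1,300.84.
Month 3: interest £16.37; balance after payment £1,217.21.
Month 4: interest £15.32; balance after payment £1,132.53.
Month 5: interest £14.25; balance after payment £1,046.78.
Month 6: interest £13.17; balance after payment £959.95.
Month 7: interest £12.08; balance after payment £872.03.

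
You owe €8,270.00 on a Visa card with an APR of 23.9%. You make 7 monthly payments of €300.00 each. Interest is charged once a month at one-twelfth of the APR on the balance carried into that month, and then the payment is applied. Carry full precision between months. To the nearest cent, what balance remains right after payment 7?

Monthly rate r = 23.9%/12 = 1.99167% = 0.0199167.
Each month: B ← B·(1+r) − €300.00.
Month 1: interest €164.71; balance after payment €8,134.71.
Month 2: interest €162.02; balance after payment €7,996.73.
Month 3: interest €159.27; balance after payment €7,856.00.
Month 4: interest €156.47; balance after payment €7,712.46.
Month 5: interest €153.61; balance after payment €7,566.07.
Month 6: interest €150.69; balance after payment €7,416.76.
Month 7: interest €147.72; balance after payment €7,264.47.

€7,264.47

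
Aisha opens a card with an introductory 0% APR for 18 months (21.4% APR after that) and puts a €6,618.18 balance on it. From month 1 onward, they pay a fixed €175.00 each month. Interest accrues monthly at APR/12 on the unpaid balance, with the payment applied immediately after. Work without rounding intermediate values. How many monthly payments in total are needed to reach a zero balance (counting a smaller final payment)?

Promo months 1–18 at r₀ = 0%/12 = 0; months 19+ at r₁ = 21.4%/12 = 0.0178333.
After month 18 (no interest yet): B = €6,618.18 − 18·€175.00 = €3,468.18.
Then at r₁ with €175.00/mo: n₂ = −ln(1 − r₁·B/P)/ln(1+r₁) ≈ 24.67 → 25 more payments.

43 months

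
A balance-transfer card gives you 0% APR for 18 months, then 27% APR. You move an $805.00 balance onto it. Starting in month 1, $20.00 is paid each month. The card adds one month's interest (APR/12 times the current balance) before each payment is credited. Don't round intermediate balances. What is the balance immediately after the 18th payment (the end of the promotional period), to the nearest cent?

$445.00

Promo months 1–18 at r₀ = 0%/12 = 0; months 19+ at r₁ = 27%/12 = 0.0225.
After month 18 (no interest yet): B = $805.00 − 18·$20.00 = $445.00.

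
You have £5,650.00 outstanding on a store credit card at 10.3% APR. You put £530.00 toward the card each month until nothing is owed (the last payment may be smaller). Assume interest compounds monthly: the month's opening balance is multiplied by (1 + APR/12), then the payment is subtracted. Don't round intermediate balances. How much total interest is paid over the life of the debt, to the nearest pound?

£301

Monthly rate r = 10.3%/12 = 0.858333% = 0.00858333.
Payoff takes n = ⌈−ln(1 − rB₀/P)/ln(1+r)⌉ = ⌈11.228⌉ = 12 payments; the last is £121.22.
Total paid = 11·£530.00 + £121.22 = £5,951.22.
Total interest = total paid − principal = £5,951.22 − £5,650.00 = £301.22.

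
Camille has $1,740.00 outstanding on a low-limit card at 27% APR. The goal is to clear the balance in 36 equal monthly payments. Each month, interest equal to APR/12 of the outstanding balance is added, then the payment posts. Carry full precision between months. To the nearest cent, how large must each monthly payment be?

$71.04

Monthly rate r = 27%/12 = 2.25% = 0.0225.
Level-payment amortization: P = B₀·r / (1 − (1+r)^(−n)) = 1740.00·0.0225 / (1 − 1.0225^(−36)).
Denominator 1 − (1+r)^(−36) = 0.55112998.
P = 39.15 / 0.55112998 ≈ 71.04.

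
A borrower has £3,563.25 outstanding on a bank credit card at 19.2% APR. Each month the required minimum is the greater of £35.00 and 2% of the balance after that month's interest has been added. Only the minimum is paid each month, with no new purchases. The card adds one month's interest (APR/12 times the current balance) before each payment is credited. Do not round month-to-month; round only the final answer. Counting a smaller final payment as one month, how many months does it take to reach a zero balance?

266 months

Monthly rate r = 19.2%/12 = 1.6% = 0.016.
While 2% of the post-interest balance exceeds £35.00, each month B ← (B·(1+r))·(1 − 0.02), i.e. B shrinks by the factor (1+r)·0.98 = 0.99568.
This holds for months 1–168. Entering month 169 the balance is £1,721.75; 2% of the post-interest balance is now below £35.00, so the flat £35.00 minimum applies from here.
From month 169 a fixed £35.00 at rate r clears £1,721.75 in 98 more payments. Total: 168 + 98 = 266 months.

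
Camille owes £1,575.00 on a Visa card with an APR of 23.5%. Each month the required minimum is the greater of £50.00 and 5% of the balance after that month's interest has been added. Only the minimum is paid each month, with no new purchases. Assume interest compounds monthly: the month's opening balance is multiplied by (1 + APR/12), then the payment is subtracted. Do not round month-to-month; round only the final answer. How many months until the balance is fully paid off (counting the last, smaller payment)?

Monthly rate r = 23.5%/12 = 1.95833% = 0.0195833.
While 5% of the post-interest balance exceeds £50.00, each month B ← (B·(1+r))·(1 − 0.05), i.e. B shrinks by the factor (1+r)·0.95 = 0.9686.
This holds for months 1–15. Entering month 16 the balance is £976.06; 5% of the post-interest balance is now below £50.00, so the flat £50.00 minimum applies from here.
From month 16 a fixed £50.00 at rate r clears £976.06 in 25 more payments. Total: 15 + 25 = 40 months.

40 months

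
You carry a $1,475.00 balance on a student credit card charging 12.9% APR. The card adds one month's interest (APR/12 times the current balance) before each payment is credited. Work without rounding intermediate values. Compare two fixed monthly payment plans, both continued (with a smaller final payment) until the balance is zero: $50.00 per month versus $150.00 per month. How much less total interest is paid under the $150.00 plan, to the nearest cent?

$216.24

Monthly rate r = 12.9%/12 = 1.075% = 0.01075.
At $50.00/mo: n = ⌈−ln(1 − rB₀/P)/ln(1+r)⌉ = 36 payments (last $33.73); total interest = total paid − $1,475.00 = $308.73.
At $150.00/mo: 11 payments (last $67.49); total interest $92.49.
Interest saved = $308.73 − $92.49 = $216.24.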